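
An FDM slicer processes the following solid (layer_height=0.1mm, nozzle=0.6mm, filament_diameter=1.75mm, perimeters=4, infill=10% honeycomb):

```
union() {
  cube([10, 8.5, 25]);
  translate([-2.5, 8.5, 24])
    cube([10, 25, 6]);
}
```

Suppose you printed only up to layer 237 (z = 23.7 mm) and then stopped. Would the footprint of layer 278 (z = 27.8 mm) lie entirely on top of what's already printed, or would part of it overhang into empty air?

Compare the two slices. At z = 23.7: the cube is present — its section is the full 10×8.5 rectangle (area 85.00 mm²); the cube at (-2.5, 8.5) is not intersected at this z (z outside [24, 30]); Taking the union: only the 10×8.5 cube is present, so the union is just that shape — area = 85.00 mm². At z = 27.8: the cube is absent (z outside [0, 25]); the cube at (-2.5, 8.5) (footprint 10×25) is included at this height (area 250.00 mm²); Merging all regions: only the 10×25 cube at (-2.5, 8.5) is present, so the union is just that shape — area = 250.00 mm². Checking containment: at z = 27.8 the cross-section extends beyond the z = 23.7 cross-section by about 250.00 mm².

part overhangs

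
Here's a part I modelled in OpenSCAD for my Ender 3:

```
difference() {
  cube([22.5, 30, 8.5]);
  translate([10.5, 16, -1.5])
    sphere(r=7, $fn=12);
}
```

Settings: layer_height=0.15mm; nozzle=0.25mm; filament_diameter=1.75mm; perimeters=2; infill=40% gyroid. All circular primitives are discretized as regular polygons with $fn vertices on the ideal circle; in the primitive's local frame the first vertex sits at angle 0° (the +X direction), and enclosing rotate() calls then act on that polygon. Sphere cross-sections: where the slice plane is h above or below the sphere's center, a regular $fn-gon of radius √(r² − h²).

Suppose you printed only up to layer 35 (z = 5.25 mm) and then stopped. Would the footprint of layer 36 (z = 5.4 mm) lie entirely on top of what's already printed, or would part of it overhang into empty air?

part overhangs

Compare the two slices. At z = 5.25: the cube (footprint 22.5×30) is included at this height (area 675.00 mm²); the r=7 sphere at (10.5, 16) slices to a regular 12-gon of circumradius 1.854 (√(r²−h²) with h=6.75 from center) (area = (12/2)·1.854²·sin(360°/12) = 10.31 mm²); Subtracting the remaining from the first: starting from the 22.5×30 cube (675.00 mm²), the r=7 sphere at (10.5, 16) lies wholly inside it (removes its full 10.31 mm² and its 11.52 mm outline becomes a hole wall) — area = 664.69 mm². At z = 5.4: the 22.5×30 cube contributes its full rectangle (area 675.00 mm²); the r=7 sphere at (10.5, 16) contributes a regular 12-gon of circumradius √(7²−6.9²) = 1.179 (area = (12/2)·1.179²·sin(360°/12) = 4.17 mm²); Taking the first minus the rest: starting from the 22.5×30 cube (675.00 mm²), the r=7 sphere at (10.5, 16) lies wholly inside it (removes its full 4.17 mm² and its 7.32 mm outline becomes a hole wall) — area = 670.83 mm². Checking containment: at z = 5.4 the cross-section extends beyond the z = 5.25 cross-section by about 6.14 mm².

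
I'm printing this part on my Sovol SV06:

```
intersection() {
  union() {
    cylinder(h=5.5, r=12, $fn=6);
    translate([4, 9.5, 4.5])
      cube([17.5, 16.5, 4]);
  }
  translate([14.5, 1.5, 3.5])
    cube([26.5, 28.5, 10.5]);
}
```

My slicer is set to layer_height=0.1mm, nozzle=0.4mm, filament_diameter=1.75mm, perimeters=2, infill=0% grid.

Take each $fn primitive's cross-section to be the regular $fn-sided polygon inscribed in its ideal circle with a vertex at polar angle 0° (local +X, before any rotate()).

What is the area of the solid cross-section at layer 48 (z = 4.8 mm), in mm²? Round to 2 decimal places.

115.50 mm²

At z = 4.8 mm: the r=12 cylinder contributes a regular 6-gon of circumradius 12 (area = (6/2)·12.000²·sin(360°/6) = 374.12 mm²); the 17.5×16.5 cube at (4, 9.5) contributes its full rectangle (area 288.75 mm²); Merging all regions: the regions partially overlap — summed areas 662.87 mm² minus the doubly-counted overlap 2.01 mm² gives 660.86 mm² — area = 660.86 mm²; the cube at (14.5, 1.5) is present — its section is the full 26.5×28.5 rectangle (area 755.25 mm²); After intersecting: the 26.5×28.5 cube at (14.5, 1.5) partially overlaps that combined region; clipping to the common part keeps 115.50 mm² — area = 115.50 mm². Overall, the cross-section is a single solid region. Net area = 115.50 mm².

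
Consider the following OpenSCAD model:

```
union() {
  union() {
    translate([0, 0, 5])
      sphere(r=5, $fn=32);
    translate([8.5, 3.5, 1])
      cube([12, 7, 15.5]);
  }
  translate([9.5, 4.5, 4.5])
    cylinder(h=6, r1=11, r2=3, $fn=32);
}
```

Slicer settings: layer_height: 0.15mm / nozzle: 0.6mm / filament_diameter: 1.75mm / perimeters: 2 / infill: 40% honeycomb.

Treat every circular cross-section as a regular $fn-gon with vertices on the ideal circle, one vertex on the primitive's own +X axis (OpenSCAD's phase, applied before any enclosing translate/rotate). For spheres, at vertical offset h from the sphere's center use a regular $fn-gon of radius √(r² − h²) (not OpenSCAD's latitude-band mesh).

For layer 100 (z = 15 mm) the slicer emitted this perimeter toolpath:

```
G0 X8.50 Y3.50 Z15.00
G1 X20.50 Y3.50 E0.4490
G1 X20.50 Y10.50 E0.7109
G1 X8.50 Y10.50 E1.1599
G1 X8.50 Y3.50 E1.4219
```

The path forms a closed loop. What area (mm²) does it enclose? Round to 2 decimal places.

Apply the shoelace formula to the sequence of (X, Y) vertices; enclosed area = 84.00 mm².

84.00 mm²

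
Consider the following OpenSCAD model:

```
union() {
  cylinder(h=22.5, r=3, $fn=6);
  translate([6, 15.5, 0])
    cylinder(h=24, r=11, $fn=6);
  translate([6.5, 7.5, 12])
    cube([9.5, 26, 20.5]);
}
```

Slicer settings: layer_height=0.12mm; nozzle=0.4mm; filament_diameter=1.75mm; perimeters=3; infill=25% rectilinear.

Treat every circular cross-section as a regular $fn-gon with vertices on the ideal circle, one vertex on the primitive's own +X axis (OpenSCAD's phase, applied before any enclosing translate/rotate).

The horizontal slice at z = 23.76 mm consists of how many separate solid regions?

At z = 23.76 mm: the cylinder is absent (z outside [0, 22.5]); the r=11 cylinder at (6, 15.5) gives a regular 6-gon of circumradius 11 (constant along its height); the cube at (6.5, 7.5) is present — its section is the full 9.5×26 rectangle; Merging all regions: the regions partially overlap (shared area 137.62 mm²), so overlapping operands fuse into one piece — 1 connected region. The result has 1 disconnected region.

1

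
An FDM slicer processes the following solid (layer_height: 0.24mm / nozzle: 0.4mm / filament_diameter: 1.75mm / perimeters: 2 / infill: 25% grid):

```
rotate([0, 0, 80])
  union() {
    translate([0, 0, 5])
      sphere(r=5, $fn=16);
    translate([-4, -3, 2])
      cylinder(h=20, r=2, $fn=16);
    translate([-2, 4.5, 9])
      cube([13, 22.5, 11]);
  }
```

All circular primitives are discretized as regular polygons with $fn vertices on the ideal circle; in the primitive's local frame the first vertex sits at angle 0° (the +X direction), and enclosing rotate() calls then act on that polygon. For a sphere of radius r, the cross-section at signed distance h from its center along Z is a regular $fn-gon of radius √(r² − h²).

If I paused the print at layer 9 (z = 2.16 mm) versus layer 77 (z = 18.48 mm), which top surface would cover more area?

Layer 9 (z = 2.16): the r=5 sphere slices to a regular 16-gon of circumradius 4.115 (√(r²−h²) with h=2.84 from center) (area = (16/2)·4.115²·sin(360°/16) = 51.84 mm²); the cylinder at (-4, -3): section is a regular 16-gon, circumradius r=2 (area = (16/2)·2.000²·sin(360°/16) = 12.25 mm²); the cube at (-2, 4.5) does not reach this height (z outside [9, 20]); Merging all regions: the regions partially overlap — summed areas 64.09 mm² minus the doubly-counted overlap 2.19 mm² gives 61.90 mm² — area = 61.90 mm²; (whole slice rotated 80° about Z — lengths, areas and connectivity unchanged). So its area = 61.90 mm². Layer 77 (z = 18.48): the sphere is absent (|z−center|=13.480 > r=5); the r=2 cylinder at (-4, -3) gives a regular 16-gon of circumradius 2 (constant along its height) (area = (16/2)·2.000²·sin(360°/16) = 12.25 mm²); the cube at (-2, 4.5) is present — its section is the full 13×22.5 rectangle (area 292.50 mm²); Merging all regions: the 2 present regions are separate (no shared area or edge), so areas and boundary lengths simply add and each stays a separate island — area = 304.75 mm²; (rotated 80° about Z; rotation is an isometry so areas/perimeters/island counts are preserved). So its area = 304.75 mm². Layer 77 is larger (304.75 vs 61.90 mm²).

layer 77 (z = 18.48 mm)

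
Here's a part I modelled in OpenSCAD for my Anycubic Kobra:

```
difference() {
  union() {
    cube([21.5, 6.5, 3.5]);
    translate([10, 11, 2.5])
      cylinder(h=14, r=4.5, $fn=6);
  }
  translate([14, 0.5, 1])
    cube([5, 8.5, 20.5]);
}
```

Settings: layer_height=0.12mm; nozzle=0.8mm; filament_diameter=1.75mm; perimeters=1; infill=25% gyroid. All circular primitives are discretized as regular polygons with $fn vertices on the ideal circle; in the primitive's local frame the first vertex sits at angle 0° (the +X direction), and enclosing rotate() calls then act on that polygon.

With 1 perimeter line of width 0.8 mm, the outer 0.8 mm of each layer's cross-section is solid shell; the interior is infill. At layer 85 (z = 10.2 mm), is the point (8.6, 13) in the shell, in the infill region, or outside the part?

infill

At z = 10.2 mm: the cube does not reach this height (z outside [0, 3.5]); the r=4.5 cylinder at (10, 11) gives a regular 6-gon of circumradius 4.5 (constant along its height); Taking the union: only the r=4.5 cylinder at (10, 11) is present, so the union is just that shape — 1 connected region; the 5×8.5 cube at (14, 0.5) contributes its full rectangle; After the difference (first − rest): starting from that combined region, the 5×8.5 cube at (14, 0.5) misses the remaining region (no effect) — 1 connected region. Overall, the cross-section is a single solid region. The nearest boundary edge runs (5.50, 11.00)→(7.75, 14.90); distance from the point to it = 1.68 mm. The point is inside the cross-section and 1.68 mm from the nearest boundary — more than the 0.8 mm shell width (1 × 0.8), so it's in the infill interior.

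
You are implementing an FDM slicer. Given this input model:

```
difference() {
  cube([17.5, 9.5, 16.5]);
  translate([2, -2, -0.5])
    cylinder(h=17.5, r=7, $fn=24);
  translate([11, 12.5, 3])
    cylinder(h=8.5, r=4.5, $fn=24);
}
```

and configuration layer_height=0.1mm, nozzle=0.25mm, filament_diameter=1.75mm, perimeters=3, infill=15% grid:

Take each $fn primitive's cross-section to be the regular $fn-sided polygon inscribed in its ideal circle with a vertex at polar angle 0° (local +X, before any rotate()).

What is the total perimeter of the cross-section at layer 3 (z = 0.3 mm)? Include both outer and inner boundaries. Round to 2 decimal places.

At z = 0.3 mm: the cube is present — its section is the full 17.5×9.5 rectangle (perimeter 54.00 mm); the r=7 cylinder at (2, -2) contributes a regular 24-gon of circumradius 7 (perimeter = 2·24·7.000·sin(180°/24) = 43.86 mm); the cylinder at (11, 12.5) does not reach this height (z outside [3, 11.5]); After the difference (first − rest): starting from the 17.5×9.5 cube, the r=7 cylinder at (2, -2) partially overlaps it — only the 34.05 mm² overlap (of its 152.19 mm²) is removed, clipping the outline — boundary = 51.60 mm. Overall, the cross-section is a single solid region. Total boundary length (outer) = 51.60 mm.

51.60 mm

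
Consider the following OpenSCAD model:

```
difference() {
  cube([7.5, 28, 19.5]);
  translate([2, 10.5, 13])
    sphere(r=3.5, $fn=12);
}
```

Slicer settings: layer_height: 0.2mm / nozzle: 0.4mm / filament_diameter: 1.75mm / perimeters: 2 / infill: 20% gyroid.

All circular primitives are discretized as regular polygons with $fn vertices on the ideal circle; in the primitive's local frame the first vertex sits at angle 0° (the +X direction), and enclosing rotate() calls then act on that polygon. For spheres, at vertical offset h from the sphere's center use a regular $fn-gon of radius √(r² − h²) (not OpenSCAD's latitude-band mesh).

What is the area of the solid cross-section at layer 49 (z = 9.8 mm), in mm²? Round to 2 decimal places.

At z = 9.8 mm: the cube is present — its section is the full 7.5×28 rectangle (area 210.00 mm²); the r=3.5 sphere at (2, 10.5) contributes a regular 12-gon of circumradius √(3.5²−3.2²) = 1.418 (area = (12/2)·1.418²·sin(360°/12) = 6.03 mm²); Taking the first minus the rest: starting from the 7.5×28 cube (210.00 mm²), the r=3.5 sphere at (2, 10.5) lies wholly inside it (removes its full 6.03 mm² and its 8.81 mm outline becomes a hole wall) — area = 203.97 mm². Overall, the cross-section is one region with 1 hole. Net area = 203.97 mm².

203.97 mm²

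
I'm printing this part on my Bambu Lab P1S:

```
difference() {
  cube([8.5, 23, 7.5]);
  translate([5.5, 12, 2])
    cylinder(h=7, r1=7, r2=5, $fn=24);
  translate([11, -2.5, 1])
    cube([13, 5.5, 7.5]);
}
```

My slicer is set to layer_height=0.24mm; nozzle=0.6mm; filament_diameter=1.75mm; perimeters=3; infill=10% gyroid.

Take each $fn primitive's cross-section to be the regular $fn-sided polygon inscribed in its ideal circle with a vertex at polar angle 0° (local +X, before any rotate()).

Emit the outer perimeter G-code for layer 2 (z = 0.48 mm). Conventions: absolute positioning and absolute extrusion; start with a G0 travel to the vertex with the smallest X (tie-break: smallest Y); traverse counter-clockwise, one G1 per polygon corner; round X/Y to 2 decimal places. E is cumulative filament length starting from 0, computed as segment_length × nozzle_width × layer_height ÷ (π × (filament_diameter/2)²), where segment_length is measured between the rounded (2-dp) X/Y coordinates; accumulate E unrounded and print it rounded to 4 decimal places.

At z = 0.48 mm: the cube is present — its section is the full 8.5×23 rectangle; the cone at (5.5, 12) is absent (z outside [2, 9]); the cube at (11, -2.5) is absent (z outside [1, 8.5]); After the difference (first − rest): none of the subtracted shapes is present at this height, so the 8.5×23 cube is unchanged — 1 connected region. The outline is a single polygon with 4 vertices. Extrusion per mm of travel: 0.6 × 0.24 / (π × 0.875²) = 0.059868. Accumulating E over each segment gives final E = 3.7717.

G0 X0.00 Y0.00 Z0.48
G1 X8.50 Y0.00 E0.5089
G1 X8.50 Y23.00 E1.8858
G1 X0.00 Y23.00 E2.3947
G1 X0.00 Y0.00 E3.7717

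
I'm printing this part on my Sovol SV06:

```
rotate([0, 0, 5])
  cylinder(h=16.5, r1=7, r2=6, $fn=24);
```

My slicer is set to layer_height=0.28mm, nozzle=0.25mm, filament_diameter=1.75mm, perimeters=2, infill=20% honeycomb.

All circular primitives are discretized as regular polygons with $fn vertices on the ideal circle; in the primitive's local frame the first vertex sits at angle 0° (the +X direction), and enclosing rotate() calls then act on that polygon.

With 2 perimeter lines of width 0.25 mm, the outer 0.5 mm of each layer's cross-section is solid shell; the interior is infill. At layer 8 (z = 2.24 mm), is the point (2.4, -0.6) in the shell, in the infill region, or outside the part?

At z = 2.24 mm: the cone (r1=7→r2=6) has section circumradius 6.864 here — a regular 24-gon; (whole slice rotated 5° about Z — lengths, areas and connectivity unchanged). Overall, the cross-section is a single solid region. Undo the 5° rotation: the query point maps to (2.339, -0.807) in the un-rotated model frame. The nearest boundary edge runs (5.94, -3.43)→(6.63, -1.78); distance from the point to it = 4.34 mm. The point is inside the cross-section and 4.34 mm from the nearest boundary — more than the 0.5 mm shell width (2 × 0.25), so it's in the infill interior.

infill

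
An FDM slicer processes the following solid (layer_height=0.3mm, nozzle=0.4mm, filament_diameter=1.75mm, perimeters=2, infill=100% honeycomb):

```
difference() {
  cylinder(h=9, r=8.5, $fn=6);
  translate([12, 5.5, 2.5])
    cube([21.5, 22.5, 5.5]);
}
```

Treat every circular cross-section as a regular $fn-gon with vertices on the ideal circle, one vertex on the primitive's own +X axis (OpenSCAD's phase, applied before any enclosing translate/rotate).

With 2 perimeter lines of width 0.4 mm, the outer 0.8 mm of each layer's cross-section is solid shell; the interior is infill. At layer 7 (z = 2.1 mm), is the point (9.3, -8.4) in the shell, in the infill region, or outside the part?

At z = 2.1 mm: the cylinder: section is a regular 6-gon, circumradius r=8.5; the cube at (12, 5.5) is not intersected at this z (z outside [2.5, 8]); Taking the first minus the rest: none of the subtracted shapes is present at this height, so the r=8.5 cylinder is unchanged — 1 connected region. Overall, the cross-section is a single solid region. The nearest boundary edge runs (4.25, -7.36)→(8.50, 0.00); distance from the point to it = 4.89 mm. The point is not inside any of the regions above, so it lies outside the cross-section (4.89 mm from the nearest boundary).

outside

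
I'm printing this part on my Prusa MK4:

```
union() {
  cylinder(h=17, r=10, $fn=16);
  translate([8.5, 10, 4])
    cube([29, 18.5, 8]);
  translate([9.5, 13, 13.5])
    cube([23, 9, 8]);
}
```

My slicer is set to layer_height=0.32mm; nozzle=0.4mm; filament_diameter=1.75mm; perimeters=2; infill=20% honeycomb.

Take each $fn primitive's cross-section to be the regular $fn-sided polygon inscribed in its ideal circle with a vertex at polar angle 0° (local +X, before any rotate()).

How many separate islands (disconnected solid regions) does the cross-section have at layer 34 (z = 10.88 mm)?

2

At z = 10.88 mm: the r=10 cylinder contributes a regular 16-gon of circumradius 10; the cube at (8.5, 10) (footprint 29×18.5) is included at this height; the cube at (9.5, 13) is not intersected at this z (z outside [13.5, 21.5]); Combining (union): the 2 present regions are separate (no shared area or edge), so areas and boundary lengths simply add and each stays a separate island — 2 connected regions. Overall, the cross-section has 2 separate islands. Island count = 2.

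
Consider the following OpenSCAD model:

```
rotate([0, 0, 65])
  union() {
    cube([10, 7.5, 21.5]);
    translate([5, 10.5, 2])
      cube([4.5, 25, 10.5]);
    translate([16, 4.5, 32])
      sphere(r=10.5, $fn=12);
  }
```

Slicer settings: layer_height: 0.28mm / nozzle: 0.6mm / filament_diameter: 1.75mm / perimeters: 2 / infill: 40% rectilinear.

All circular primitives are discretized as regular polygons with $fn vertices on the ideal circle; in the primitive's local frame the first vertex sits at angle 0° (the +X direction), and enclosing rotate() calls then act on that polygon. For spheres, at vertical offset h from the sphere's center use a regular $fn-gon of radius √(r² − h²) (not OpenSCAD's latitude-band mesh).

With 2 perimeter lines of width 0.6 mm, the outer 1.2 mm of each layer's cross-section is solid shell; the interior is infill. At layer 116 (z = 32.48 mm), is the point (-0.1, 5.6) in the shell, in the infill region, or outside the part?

At z = 32.48 mm: the cube does not reach this height (z outside [0, 21.5]); the cube at (5, 10.5) does not reach this height (z outside [2, 12.5]); the r=10.5 sphere at (16, 4.5) slices to a regular 12-gon of circumradius 10.489 (√(r²−h²) with h=0.48 from center); Merging all regions: only the r=10.5 sphere at (16, 4.5) is present, so the union is just that shape — 1 connected region; (rotated 65° about Z; rotation is an isometry so areas/perimeters/island counts are preserved). Overall, the cross-section is a single solid region. Undo the 65° rotation: the query point maps to (5.033, 2.457) in the un-rotated model frame. The nearest boundary edge runs (5.51, 4.50)→(6.92, -0.74); distance from the point to it = 0.99 mm. The point is not inside any of the regions above, so it lies outside the cross-section (0.99 mm from the nearest boundary).

outside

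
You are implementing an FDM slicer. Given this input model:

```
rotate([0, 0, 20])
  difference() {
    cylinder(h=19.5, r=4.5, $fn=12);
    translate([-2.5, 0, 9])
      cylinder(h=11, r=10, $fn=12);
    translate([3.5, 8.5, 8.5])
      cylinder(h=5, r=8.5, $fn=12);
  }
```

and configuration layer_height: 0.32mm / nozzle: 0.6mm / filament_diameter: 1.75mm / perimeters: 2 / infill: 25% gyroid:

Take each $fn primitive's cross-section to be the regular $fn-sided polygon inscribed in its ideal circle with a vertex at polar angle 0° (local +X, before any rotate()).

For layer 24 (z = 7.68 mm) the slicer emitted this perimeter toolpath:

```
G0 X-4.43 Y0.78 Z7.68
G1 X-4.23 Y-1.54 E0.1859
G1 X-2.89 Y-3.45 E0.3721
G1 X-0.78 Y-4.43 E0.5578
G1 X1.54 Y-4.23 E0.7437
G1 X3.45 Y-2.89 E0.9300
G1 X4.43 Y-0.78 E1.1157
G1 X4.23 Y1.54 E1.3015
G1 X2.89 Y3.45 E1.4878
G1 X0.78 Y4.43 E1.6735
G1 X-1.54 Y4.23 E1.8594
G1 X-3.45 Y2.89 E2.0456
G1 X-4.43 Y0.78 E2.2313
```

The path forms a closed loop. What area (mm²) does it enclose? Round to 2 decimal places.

60.75 mm²

Apply the shoelace formula to the sequence of (X, Y) vertices; enclosed area = 60.75 mm².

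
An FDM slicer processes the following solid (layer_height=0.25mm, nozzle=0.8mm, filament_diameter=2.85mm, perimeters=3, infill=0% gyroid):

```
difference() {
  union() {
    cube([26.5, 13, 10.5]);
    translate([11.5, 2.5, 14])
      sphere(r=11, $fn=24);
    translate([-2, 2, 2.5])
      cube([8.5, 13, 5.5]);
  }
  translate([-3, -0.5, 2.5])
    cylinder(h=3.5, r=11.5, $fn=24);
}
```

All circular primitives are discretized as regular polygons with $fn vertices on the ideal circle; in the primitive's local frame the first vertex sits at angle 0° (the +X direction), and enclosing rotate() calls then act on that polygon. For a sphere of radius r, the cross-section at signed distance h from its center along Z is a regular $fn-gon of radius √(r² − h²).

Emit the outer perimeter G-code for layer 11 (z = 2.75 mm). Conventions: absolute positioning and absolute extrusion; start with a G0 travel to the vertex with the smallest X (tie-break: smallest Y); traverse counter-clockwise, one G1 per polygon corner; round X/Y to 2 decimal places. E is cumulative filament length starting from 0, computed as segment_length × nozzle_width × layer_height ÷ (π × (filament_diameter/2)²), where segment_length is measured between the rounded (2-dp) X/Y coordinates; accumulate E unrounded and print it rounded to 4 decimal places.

G0 X-2.00 Y10.87 Z2.75
G1 X-0.02 Y10.61 E0.0626
G1 X2.75 Y9.46 E0.1566
G1 X5.13 Y7.63 E0.2508
G1 X6.96 Y5.25 E0.3449
G1 X8.11 Y2.48 E0.4389
G1 X8.43 Y0.00 E0.5173
G1 X26.50 Y0.00 E1.0838
G1 X26.50 Y13.00 E1.4914
G1 X6.50 Y13.00 E2.1184
G1 X6.50 Y15.00 E2.1811
G1 X-2.00 Y15.00 E2.4476
G1 X-2.00 Y10.87 E2.5771

At z = 2.75 mm: the cube is present — its section is the full 26.5×13 rectangle; the sphere at (11.5, 2.5) does not reach this height (|z−center|=11.250 > r=11); the 8.5×13 cube at (-2, 2) contributes its full rectangle; Taking the union: the regions partially overlap (shared area 71.50 mm²), so overlapping operands fuse into one piece — 1 connected region; the r=11.5 cylinder at (-3, -0.5) contributes a regular 24-gon of circumradius 11.5; Subtracting the remaining from the first: starting from the result so far, the r=11.5 cylinder at (-3, -0.5) partially overlaps it — only the 82.02 mm² overlap (of its 410.75 mm²) is removed, clipping the outline — 1 connected region. The outline is a single polygon with 12 vertices. Extrusion per mm of travel: 0.8 × 0.25 / (π × 1.425²) = 0.031351. Accumulating E over each segment gives final E = 2.5771.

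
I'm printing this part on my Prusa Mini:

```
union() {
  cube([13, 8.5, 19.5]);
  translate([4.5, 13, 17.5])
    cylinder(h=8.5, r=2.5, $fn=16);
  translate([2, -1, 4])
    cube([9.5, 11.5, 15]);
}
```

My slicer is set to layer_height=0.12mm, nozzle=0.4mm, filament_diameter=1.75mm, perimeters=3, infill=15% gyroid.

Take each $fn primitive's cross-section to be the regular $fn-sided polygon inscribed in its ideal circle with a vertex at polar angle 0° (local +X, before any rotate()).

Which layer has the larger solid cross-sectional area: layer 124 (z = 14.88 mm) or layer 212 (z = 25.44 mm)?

layer 124 (z = 14.88 mm)

Layer 124 (z = 14.88): the cube is present — its section is the full 13×8.5 rectangle (area 110.50 mm²); the cylinder at (4.5, 13) is not intersected at this z (z outside [17.5, 26]); the 9.5×11.5 cube at (2, -1) contributes its full rectangle (area 109.25 mm²); Taking the union: the regions partially overlap — summed areas 219.75 mm² minus the doubly-counted overlap 80.75 mm² gives 139.00 mm² — area = 139.00 mm². So its area = 139.00 mm². Layer 212 (z = 25.44): the cube is absent (z outside [0, 19.5]); the r=2.5 cylinder at (4.5, 13) contributes a regular 16-gon of circumradius 2.5 (area = (16/2)·2.500²·sin(360°/16) = 19.13 mm²); the cube at (2, -1) is not intersected at this z (z outside [4, 19]); Merging all regions: only the r=2.5 cylinder at (4.5, 13) is present, so the union is just that shape — area = 19.13 mm². So its area = 19.13 mm². Layer 124 is larger (139.00 vs 19.13 mm²).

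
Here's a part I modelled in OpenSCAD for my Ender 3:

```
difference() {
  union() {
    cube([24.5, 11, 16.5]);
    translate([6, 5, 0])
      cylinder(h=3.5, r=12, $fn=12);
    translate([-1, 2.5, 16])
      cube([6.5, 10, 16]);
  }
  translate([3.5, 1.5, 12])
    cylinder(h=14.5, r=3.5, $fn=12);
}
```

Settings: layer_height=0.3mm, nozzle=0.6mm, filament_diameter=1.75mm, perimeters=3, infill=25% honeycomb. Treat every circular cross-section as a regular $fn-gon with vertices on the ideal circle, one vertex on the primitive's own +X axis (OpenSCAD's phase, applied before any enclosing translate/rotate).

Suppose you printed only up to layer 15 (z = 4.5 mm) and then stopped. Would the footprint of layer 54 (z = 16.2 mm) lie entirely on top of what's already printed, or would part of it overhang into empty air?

Compare the two slices. At z = 4.5: the 24.5×11 cube contributes its full rectangle (area 269.50 mm²); the cylinder at (6, 5) is absent (z outside [0, 3.5]); the cube at (-1, 2.5) is absent (z outside [16, 32]); Combining (union): only the 24.5×11 cube is present, so the union is just that shape — area = 269.50 mm²; the cylinder at (3.5, 1.5) is not intersected at this z (z outside [12, 26.5]); Taking the first minus the rest: none of the subtracted shapes is present at this height, so that combined region is unchanged — area = 269.50 mm². At z = 16.2: the cube is present — its section is the full 24.5×11 rectangle (area 269.50 mm²); the cylinder at (6, 5) is not intersected at this z (z outside [0, 3.5]); the cube at (-1, 2.5) (footprint 6.5×10) is included at this height (area 65.00 mm²); Merging all regions: the regions partially overlap — summed areas 334.50 mm² minus the doubly-counted overlap 46.75 mm² gives 287.75 mm² — area = 287.75 mm²; the r=3.5 cylinder at (3.5, 1.5) gives a regular 12-gon of circumradius 3.5 (constant along its height) (area = (12/2)·3.500²·sin(360°/12) = 36.75 mm²); Subtracting the remaining from the first: starting from that combined region (287.75 mm²), the r=3.5 cylinder at (3.5, 1.5) partially overlaps it — only the 28.27 mm² overlap (of its 36.75 mm²) is removed, clipping the outline — area = 259.48 mm². Checking containment: at z = 16.2 the cross-section extends beyond the z = 4.5 cross-section by about 18.25 mm².

part overhangs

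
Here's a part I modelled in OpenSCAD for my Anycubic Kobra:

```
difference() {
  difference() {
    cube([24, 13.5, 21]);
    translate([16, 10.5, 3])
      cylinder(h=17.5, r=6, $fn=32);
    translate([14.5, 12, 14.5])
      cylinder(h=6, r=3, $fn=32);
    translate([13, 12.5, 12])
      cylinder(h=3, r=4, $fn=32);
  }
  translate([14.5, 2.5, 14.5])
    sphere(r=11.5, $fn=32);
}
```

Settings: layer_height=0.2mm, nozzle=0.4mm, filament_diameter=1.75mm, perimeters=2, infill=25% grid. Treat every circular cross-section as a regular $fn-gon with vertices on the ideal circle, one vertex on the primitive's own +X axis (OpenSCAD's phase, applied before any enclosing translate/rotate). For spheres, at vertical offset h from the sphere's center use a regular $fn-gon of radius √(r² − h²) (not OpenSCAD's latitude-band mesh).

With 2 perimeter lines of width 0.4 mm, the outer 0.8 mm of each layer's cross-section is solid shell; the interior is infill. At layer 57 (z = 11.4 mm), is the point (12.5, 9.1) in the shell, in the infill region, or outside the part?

At z = 11.4 mm: the 24×13.5 cube contributes its full rectangle; the r=6 cylinder at (16, 10.5) gives a regular 32-gon of circumradius 6 (constant along its height); the cylinder at (14.5, 12) is not intersected at this z (z outside [14.5, 20.5]); the cylinder at (13, 12.5) does not reach this height (z outside [12, 15]); After the difference (first − rest): starting from the 24×13.5 cube, the r=6 cylinder at (16, 10.5) partially overlaps it — only the 90.50 mm² overlap (of its 112.37 mm²) is removed, clipping the outline — 1 connected region; the r=11.5 sphere at (14.5, 2.5) slices to a regular 32-gon of circumradius 11.074 (√(r²−h²) with h=3.1 from center); Subtracting the remaining from the first: starting from that combined region, the r=11.5 sphere at (14.5, 2.5) partially overlaps it — only the 152.69 mm² overlap (of its 382.81 mm²) is removed, clipping the outline — 2 connected regions. Overall, the cross-section has 2 separate islands. The nearest boundary edge runs (10.46, 12.80)→(10.45, 12.79); distance from the point to it = 4.22 mm. The point is not inside any of the regions above, so it lies outside the cross-section (4.22 mm from the nearest boundary).

outside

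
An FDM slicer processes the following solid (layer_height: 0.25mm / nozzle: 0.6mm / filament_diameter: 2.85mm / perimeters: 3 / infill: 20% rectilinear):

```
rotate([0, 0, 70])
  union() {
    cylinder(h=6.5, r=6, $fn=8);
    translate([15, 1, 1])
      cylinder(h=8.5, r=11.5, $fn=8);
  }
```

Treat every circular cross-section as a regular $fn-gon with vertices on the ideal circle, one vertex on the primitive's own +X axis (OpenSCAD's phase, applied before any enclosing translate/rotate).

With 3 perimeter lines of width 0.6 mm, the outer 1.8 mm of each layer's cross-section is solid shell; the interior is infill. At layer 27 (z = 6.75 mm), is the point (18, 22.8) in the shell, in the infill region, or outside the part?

outside

At z = 6.75 mm: the cylinder does not reach this height (z outside [0, 6.5]); the r=11.5 cylinder at (15, 1) contributes a regular 8-gon of circumradius 11.5; Merging all regions: only the r=11.5 cylinder at (15, 1) is present, so the union is just that shape — 1 connected region; (whole slice rotated 70° about Z — lengths, areas and connectivity unchanged). Overall, the cross-section is a single solid region. Undo the 70° rotation: the query point maps to (27.581, -9.116) in the un-rotated model frame. The nearest boundary edge runs (15.00, -10.50)→(23.13, -7.13); distance from the point to it = 4.87 mm. The point is not inside any of the regions above, so it lies outside the cross-section (4.87 mm from the nearest boundary).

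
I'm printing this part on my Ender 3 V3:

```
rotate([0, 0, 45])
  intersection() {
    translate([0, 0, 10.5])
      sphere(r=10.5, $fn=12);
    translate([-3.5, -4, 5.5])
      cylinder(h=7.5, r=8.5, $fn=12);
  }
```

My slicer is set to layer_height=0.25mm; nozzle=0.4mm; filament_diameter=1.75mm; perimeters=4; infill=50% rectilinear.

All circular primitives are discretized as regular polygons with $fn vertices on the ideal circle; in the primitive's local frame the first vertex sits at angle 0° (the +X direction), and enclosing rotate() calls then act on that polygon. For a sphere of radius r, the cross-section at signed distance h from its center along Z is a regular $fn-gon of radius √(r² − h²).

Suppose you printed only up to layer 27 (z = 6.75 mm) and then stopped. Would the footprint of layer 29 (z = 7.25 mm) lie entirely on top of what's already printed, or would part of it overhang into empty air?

part overhangs

Compare the two slices. At z = 6.75: the sphere: section is a regular 12-gon, circumradius = √(r²−h²) = √(10.5²−3.75²) = 9.808 (area = (12/2)·9.808²·sin(360°/12) = 288.56 mm²); the r=8.5 cylinder at (-3.5, -4) gives a regular 12-gon of circumradius 8.5 (constant along its height) (area = (12/2)·8.500²·sin(360°/12) = 216.75 mm²); After intersecting: the r=8.5 cylinder at (-3.5, -4) partially overlaps the r=10.5 sphere; clipping to the common part keeps 156.18 mm² — area = 156.18 mm²; (rotated 45° about Z; rotation is an isometry so areas/perimeters/island counts are preserved). At z = 7.25: the r=10.5 sphere slices to a regular 12-gon of circumradius 9.984 (√(r²−h²) with h=3.25 from center) (area = (12/2)·9.984²·sin(360°/12) = 299.06 mm²); the r=8.5 cylinder at (-3.5, -4) contributes a regular 12-gon of circumradius 8.5 (area = (12/2)·8.500²·sin(360°/12) = 216.75 mm²); Taking the intersection: the r=8.5 cylinder at (-3.5, -4) partially overlaps the r=10.5 sphere; clipping to the common part keeps 159.63 mm² — area = 159.63 mm²; (rotated 45° about Z; rotation is an isometry so areas/perimeters/island counts are preserved). Checking containment: at z = 7.25 the cross-section extends beyond the z = 6.75 cross-section by about 3.45 mm².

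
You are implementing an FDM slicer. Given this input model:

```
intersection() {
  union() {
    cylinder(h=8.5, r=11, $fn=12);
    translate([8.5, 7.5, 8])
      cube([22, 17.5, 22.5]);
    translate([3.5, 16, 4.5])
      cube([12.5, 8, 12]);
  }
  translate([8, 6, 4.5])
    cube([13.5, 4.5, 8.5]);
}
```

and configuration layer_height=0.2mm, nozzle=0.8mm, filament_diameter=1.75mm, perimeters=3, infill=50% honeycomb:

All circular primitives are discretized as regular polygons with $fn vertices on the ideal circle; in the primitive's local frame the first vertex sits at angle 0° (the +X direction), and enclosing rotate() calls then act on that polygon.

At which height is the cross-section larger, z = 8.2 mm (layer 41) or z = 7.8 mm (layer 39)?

Layer 41 (z = 8.2): the r=11 cylinder gives a regular 12-gon of circumradius 11 (constant along its height) (area = (12/2)·11.000²·sin(360°/12) = 363.00 mm²); the 22×17.5 cube at (8.5, 7.5) contributes its full rectangle (area 385.00 mm²); the cube at (3.5, 16) (footprint 12.5×8) is included at this height (area 100.00 mm²); Merging all regions: the regions partially overlap — summed areas 848.00 mm² minus the doubly-counted overlap 60.00 mm² gives 788.00 mm² — area = 788.00 mm²; the cube at (8, 6) (footprint 13.5×4.5) is included at this height (area 60.75 mm²); Taking the intersection: the 13.5×4.5 cube at (8, 6) partially overlaps the result so far; clipping to the common part keeps 39.53 mm² — area = 39.53 mm². So its area = 39.53 mm². Layer 39 (z = 7.8): the r=11 cylinder contributes a regular 12-gon of circumradius 11 (area = (12/2)·11.000²·sin(360°/12) = 363.00 mm²); the cube at (8.5, 7.5) does not reach this height (z outside [8, 30.5]); the 12.5×8 cube at (3.5, 16) contributes its full rectangle (area 100.00 mm²); Combining (union): the 2 present regions are separate (no shared area or edge), so areas and boundary lengths simply add and each stays a separate island — area = 463.00 mm²; the cube at (8, 6) (footprint 13.5×4.5) is included at this height (area 60.75 mm²); Keeping only the common overlap: the 13.5×4.5 cube at (8, 6) partially overlaps the result so far; clipping to the common part keeps 0.53 mm² — area = 0.53 mm². So its area = 0.53 mm². Layer 41 is larger (39.53 vs 0.53 mm²).

layer 41 (z = 8.2 mm)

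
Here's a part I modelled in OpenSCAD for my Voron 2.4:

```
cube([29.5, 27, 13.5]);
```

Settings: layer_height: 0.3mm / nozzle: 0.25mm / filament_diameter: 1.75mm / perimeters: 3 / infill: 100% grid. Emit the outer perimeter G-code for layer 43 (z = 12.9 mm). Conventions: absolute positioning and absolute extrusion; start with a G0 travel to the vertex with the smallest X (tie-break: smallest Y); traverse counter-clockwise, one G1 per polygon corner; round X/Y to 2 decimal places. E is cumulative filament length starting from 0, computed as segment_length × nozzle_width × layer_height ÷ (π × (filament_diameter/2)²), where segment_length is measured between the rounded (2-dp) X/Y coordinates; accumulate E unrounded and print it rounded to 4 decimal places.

G0 X0.00 Y0.00 Z12.90
G1 X29.50 Y0.00 E0.9199
G1 X29.50 Y27.00 E1.7617
G1 X0.00 Y27.00 E2.6816
G1 X0.00 Y0.00 E3.5235

At z = 12.9 mm: the cube (footprint 29.5×27) is included at this height. The outline is a single polygon with 4 vertices. Extrusion per mm of travel: 0.25 × 0.3 / (π × 0.875²) = 0.031181. Accumulating E over each segment gives final E = 3.5235.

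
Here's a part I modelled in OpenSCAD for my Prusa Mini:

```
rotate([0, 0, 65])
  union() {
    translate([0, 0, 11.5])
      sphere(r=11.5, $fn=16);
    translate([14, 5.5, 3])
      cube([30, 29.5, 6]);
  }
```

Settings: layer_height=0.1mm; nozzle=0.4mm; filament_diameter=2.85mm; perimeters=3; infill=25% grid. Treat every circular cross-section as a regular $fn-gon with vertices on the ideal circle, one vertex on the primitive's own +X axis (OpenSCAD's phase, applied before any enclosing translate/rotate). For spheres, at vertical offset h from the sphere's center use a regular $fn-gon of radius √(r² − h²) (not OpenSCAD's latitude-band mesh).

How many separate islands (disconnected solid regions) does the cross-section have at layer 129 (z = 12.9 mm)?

1

At z = 12.9 mm: the sphere: section is a regular 16-gon, circumradius = √(r²−h²) = √(11.5²−1.4²) = 11.414; the cube at (14, 5.5) is absent (z outside [3, 9]); Merging all regions: only the r=11.5 sphere is present, so the union is just that shape — 1 connected region; (rotated 65° about Z; rotation is an isometry so areas/perimeters/island counts are preserved). Overall, the cross-section is a single solid region. Island count = 1.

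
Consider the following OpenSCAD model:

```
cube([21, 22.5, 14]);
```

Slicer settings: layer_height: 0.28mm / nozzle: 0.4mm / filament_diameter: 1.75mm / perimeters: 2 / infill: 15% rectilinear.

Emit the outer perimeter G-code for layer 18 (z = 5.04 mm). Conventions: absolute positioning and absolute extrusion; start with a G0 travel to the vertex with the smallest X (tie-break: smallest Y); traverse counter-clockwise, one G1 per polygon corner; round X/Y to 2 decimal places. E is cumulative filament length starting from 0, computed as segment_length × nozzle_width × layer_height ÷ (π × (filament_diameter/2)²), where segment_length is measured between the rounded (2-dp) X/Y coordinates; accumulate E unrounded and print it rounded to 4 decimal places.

At z = 5.04 mm: the cube (footprint 21×22.5) is included at this height. The outline is a single polygon with 4 vertices. Extrusion per mm of travel: 0.4 × 0.28 / (π × 0.875²) = 0.046564. Accumulating E over each segment gives final E = 4.0511.

G0 X0.00 Y0.00 Z5.04
G1 X21.00 Y0.00 E0.9778
G1 X21.00 Y22.50 E2.0255
G1 X0.00 Y22.50 E3.0034
G1 X0.00 Y0.00 E4.0511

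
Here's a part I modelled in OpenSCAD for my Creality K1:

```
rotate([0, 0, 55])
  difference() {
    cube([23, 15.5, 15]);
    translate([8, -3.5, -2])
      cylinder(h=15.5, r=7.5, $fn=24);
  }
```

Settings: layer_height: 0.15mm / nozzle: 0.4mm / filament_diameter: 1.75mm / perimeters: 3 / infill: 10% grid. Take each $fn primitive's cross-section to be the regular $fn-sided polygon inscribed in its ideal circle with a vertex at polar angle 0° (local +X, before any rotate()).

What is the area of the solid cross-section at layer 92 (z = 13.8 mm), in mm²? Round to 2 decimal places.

356.50 mm²

At z = 13.8 mm: the cube is present — its section is the full 23×15.5 rectangle (area 356.50 mm²); the cylinder at (8, -3.5) does not reach this height (z outside [-2, 13.5]); After the difference (first − rest): none of the subtracted shapes is present at this height, so the 23×15.5 cube is unchanged — area = 356.50 mm²; (whole slice rotated 55° about Z — lengths, areas and connectivity unchanged). Overall, the cross-section is a single solid region. Net area = 356.50 mm².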